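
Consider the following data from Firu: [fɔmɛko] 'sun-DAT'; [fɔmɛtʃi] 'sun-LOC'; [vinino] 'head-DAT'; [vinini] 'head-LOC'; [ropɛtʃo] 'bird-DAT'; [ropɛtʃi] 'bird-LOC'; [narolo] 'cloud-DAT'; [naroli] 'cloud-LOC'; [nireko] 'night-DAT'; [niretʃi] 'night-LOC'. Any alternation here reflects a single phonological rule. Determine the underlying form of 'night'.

/nirek/

The root 'night' surfaces as [nireko] and [niretʃi], with a stem-final [k] ~ [tʃ] alternation.
But 'bird' keeps [tʃ] in both environments ([ropɛtʃo], [ropɛtʃi]), so there is no rule changing /tʃ/ to [k] before the DAT suffix.
So /k/ is underlying, and a rule of palatalization before a front vowel — /k/ becomes palato-alveolar [tʃ] before a front vowel — gives [tʃ].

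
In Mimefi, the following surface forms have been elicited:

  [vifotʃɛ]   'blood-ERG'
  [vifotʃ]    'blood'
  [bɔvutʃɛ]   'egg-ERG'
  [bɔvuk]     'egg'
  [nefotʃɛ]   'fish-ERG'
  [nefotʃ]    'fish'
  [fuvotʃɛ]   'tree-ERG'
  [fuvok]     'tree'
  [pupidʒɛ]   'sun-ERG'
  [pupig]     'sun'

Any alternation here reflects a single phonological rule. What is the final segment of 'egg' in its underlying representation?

/k/

In [bɔvutʃɛ] and [bɔvuk] the final segment of 'egg' alternates: [tʃ] ~ [k].
Compare 'fish', with invariant [tʃ] in [nefotʃɛ] and [nefotʃ]: an analysis with underlying /tʃ/ and a rule producing [k] in isolation would wrongly predict alternation here too.
The alternation reflects palatalization before a front vowel: /k/ and /g/ become palato-alveolar [tʃ] and [dʒ] before a front vowel. /k/ is underlying.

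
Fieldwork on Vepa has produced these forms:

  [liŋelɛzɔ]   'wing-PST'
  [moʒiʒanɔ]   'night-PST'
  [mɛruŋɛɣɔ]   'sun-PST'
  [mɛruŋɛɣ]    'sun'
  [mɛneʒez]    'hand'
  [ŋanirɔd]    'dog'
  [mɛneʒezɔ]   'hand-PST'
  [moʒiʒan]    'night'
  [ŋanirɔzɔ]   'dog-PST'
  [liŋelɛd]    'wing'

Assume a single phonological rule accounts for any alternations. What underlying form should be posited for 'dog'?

/ŋanirɔd/

'dog' shows [z] ~ [d] at the end of the stem ([ŋanirɔzɔ] vs [ŋanirɔd]).
Compare 'hand', with invariant [z] in [mɛneʒezɔ] and [mɛneʒez]: an analysis with underlying /z/ and a rule producing [d] in isolation would wrongly predict alternation here too.
So /d/ is underlying, and a rule of intervocalic spirantization — voiced stops become fricatives between vowels — gives [z].
Hence 'dog' is /ŋanirɔd/ underlyingly.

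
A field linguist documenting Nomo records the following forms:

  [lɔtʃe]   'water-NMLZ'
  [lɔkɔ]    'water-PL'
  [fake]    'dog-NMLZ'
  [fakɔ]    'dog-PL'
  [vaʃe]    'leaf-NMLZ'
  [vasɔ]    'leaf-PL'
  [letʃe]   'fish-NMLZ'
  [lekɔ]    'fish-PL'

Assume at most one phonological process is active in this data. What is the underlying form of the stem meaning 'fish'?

/letʃ/

In [letʃe] and [lekɔ] the final segment of 'fish' alternates: [tʃ] ~ [k].
But 'dog' keeps [k] in both environments ([fake], [fakɔ]), so there is no rule changing /k/ to [tʃ] before the NMLZ suffix.
The underlying segment must be /tʃ/; palato-alveolar /tʃ/ and /ʃ/ become [k] and [s] when no front vowel follows, yielding [k] there.
Hence 'fish' is /letʃ/ underlyingly.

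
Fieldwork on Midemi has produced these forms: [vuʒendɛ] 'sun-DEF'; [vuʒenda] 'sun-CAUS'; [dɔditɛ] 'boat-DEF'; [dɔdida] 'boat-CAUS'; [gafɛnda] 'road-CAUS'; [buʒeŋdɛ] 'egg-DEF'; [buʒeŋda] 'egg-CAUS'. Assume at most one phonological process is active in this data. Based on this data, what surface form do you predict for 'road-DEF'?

[gafɛndɛ]

The DEF suffix surfaces as [-dɛ] and [-tɛ], depending on the final segment of the stem.
The CAUS suffix, which begins with [d], is invariant after every stem; so [d] is not altered by any rule here.
The DEF suffix is therefore /-tɛ/ underlyingly, with post-nasal voicing: voiceless stops become voiced after a nasal.
After 'road', which ends in a nasal, the suffix surfaces as [-dɛ], giving [gafɛndɛ].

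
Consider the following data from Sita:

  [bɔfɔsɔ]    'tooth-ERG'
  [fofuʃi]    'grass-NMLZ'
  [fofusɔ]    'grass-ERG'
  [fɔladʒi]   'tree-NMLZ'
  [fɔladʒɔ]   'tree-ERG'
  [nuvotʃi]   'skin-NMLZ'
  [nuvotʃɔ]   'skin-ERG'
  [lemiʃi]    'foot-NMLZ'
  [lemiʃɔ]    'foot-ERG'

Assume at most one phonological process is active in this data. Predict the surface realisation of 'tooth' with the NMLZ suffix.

'grass' shows [ʃ] ~ [s] at the end of the stem ([fofuʃi] vs [fofusɔ]).
Compare 'foot', with invariant [ʃ] in [lemiʃi] and [lemiʃɔ]: an analysis with underlying /ʃ/ and a rule producing [s] before the ERG suffix would wrongly predict alternation here too.
So /s/ is underlying, and a rule of palatalization before a front vowel — /s/ becomes palato-alveolar [ʃ] before a front vowel — gives [ʃ].
From [bɔfɔsɔ] the stem 'tooth' is /bɔfɔs/; before a front vowel this yields [bɔfɔʃi].

[bɔfɔʃi]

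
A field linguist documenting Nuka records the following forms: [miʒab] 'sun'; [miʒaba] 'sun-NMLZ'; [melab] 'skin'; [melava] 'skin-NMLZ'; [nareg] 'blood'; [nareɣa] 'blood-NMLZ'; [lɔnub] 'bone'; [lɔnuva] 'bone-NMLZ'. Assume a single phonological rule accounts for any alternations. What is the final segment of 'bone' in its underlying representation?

The root 'bone' surfaces as [lɔnub] and [lɔnuva], with a stem-final [b] ~ [v] alternation.
But 'sun' keeps [b] in both environments ([miʒab], [miʒaba]), so there is no rule changing /b/ to [v] before the NMLZ suffix.
The underlying segment must be /v/; voiced fricatives become stops word-finally, yielding [b] there.

/v/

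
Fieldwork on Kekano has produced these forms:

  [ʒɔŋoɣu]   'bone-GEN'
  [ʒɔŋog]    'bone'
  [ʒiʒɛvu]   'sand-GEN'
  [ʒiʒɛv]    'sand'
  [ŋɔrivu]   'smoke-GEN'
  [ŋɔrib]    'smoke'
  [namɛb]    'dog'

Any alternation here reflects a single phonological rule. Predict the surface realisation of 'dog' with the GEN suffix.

The stem for 'smoke' ends in [v] in [ŋɔrivu] but [b] in [ŋɔrib].
If /v/ were underlying and a rule turned it into [b] in isolation, 'sand' would also alternate; but it has [v] in both [ʒiʒɛvu] and [ʒiʒɛv].
So /b/ is underlying, and a rule of intervocalic spirantization — voiced stops become fricatives between vowels — gives [v].
From [namɛb] the stem 'dog' is /namɛb/; between vowels this yields [namɛvu].

[namɛvu]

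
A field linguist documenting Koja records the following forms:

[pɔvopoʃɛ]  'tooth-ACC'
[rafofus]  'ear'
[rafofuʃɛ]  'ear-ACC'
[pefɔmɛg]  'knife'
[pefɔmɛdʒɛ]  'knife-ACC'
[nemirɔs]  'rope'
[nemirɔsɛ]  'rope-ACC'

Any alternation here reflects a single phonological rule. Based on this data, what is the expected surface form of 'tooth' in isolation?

The root 'ear' surfaces as [rafofus] and [rafofuʃɛ], with a stem-final [s] ~ [ʃ] alternation.
But 'rope' keeps [s] in both environments ([nemirɔs], [nemirɔsɛ]), so there is no rule changing /s/ to [ʃ] before the ACC suffix.
The underlying segment must be /ʃ/; palato-alveolar /dʒ/ and /ʃ/ become [g] and [s] when no front vowel follows, yielding [s] there.
From [pɔvopoʃɛ] the stem 'tooth' is /pɔvopoʃ/; when no front vowel follows this yields [pɔvopos].

[pɔvopos]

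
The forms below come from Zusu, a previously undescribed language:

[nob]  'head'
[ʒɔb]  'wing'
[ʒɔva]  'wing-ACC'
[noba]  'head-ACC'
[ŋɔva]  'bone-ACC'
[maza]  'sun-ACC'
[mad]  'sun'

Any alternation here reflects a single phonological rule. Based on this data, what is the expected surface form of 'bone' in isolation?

[ŋɔb]

The root 'wing' surfaces as [ʒɔb] and [ʒɔva], with a stem-final [b] ~ [v] alternation.
The stem 'head' ([nob], [noba]) shows [b] unchanged in both environments, so [b] cannot be basic with [v] derived before the ACC suffix.
Therefore /v/ is basic and [b] is derived by word-final hardening (voiced fricatives become stops word-finally).
From [ŋɔva] the stem 'bone' is /ŋɔv/; word-finally this yields [ŋɔb].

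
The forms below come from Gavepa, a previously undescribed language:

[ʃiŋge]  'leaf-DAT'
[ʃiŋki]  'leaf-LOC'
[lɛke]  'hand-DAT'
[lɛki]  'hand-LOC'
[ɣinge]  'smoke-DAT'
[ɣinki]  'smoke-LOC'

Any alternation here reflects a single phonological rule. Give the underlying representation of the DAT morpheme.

The DAT morpheme has two allomorphs, [-ge] and [-ke].
By contrast the LOC suffix keeps its initial [k] throughout — that segment must be underlying.
The DAT suffix is therefore /-ge/ underlyingly, with post-vocalic devoicing: voiced stops become voiceless after a vowel.

/-ge/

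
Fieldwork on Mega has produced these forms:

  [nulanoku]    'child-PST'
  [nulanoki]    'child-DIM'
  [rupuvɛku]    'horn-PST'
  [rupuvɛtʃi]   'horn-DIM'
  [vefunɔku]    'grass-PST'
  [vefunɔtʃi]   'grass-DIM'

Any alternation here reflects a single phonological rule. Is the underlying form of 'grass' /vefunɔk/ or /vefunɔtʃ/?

/vefunɔtʃ/

In [vefunɔku] and [vefunɔtʃi] the final segment of 'grass' alternates: [k] ~ [tʃ].
But 'child' keeps [k] in both environments ([nulanoku], [nulanoki]), so there is no rule changing /k/ to [tʃ] before the DIM suffix.
The alternation reflects depalatalization: palato-alveolar /tʃ/ becomes [k] when no front vowel follows. /tʃ/ is underlying.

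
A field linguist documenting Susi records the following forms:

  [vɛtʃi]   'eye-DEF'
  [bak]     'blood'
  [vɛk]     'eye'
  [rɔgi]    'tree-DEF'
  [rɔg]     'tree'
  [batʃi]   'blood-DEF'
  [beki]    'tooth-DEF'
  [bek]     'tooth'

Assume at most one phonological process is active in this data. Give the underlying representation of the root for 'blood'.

The stem for 'blood' ends in [k] in [bak] but [tʃ] in [batʃi].
But 'tooth' keeps [k] in both environments ([bek], [beki]), so there is no rule changing /k/ to [tʃ] before the DEF suffix.
So /tʃ/ is underlying, and a rule of depalatalization — palato-alveolar /tʃ/ becomes [k] when no front vowel follows — gives [k].
So 'blood' = /batʃ/.

/batʃ/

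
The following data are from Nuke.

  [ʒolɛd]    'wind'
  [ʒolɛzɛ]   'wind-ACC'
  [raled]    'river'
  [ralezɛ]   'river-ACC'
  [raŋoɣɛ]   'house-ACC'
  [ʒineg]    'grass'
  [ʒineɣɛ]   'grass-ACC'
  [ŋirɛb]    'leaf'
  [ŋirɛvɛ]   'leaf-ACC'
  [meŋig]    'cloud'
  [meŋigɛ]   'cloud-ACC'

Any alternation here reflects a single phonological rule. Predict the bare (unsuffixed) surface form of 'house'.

'grass' shows [g] ~ [ɣ] at the end of the stem ([ʒineg] vs [ʒineɣɛ]).
If /g/ were underlying and a rule turned it into [ɣ] before the ACC suffix, 'cloud' would also alternate; but it has [g] in both [meŋig] and [meŋigɛ].
The underlying segment must be /ɣ/; voiced fricatives become stops word-finally, yielding [g] there.
The one attested form of 'house', [raŋoɣɛ], shows underlying /raŋoɣ/. Applying the same rule word-finally gives [raŋog].

[raŋog]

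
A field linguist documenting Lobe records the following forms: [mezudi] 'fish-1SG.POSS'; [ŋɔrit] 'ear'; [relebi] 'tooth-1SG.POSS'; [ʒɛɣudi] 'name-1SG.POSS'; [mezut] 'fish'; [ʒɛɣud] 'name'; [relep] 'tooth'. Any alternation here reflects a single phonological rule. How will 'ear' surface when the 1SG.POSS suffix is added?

[ŋɔridi]

The root 'fish' surfaces as [mezut] and [mezudi], with a stem-final [t] ~ [d] alternation.
The stem 'name' ([ʒɛɣud], [ʒɛɣudi]) shows [d] unchanged in both environments, so [d] cannot be basic with [t] derived in isolation.
So /t/ is underlying, and a rule of intervocalic voicing — voiceless stops become voiced between vowels — gives [d].
From [ŋɔrit] the stem 'ear' is /ŋɔrit/; between vowels this yields [ŋɔridi].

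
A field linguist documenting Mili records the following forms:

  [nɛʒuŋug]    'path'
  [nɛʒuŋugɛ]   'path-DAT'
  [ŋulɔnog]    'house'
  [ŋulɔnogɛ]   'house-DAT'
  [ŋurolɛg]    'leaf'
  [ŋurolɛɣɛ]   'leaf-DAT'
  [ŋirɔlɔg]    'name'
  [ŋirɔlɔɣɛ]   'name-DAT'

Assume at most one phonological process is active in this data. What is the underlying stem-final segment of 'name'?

/ɣ/

In [ŋirɔlɔg] and [ŋirɔlɔɣɛ] the final segment of 'name' alternates: [g] ~ [ɣ].
Compare 'house', with invariant [g] in [ŋulɔnog] and [ŋulɔnogɛ]: an analysis with underlying /g/ and a rule producing [ɣ] before the DAT suffix would wrongly predict alternation here too.
Therefore /ɣ/ is basic and [g] is derived by word-final hardening (voiced fricatives become stops word-finally).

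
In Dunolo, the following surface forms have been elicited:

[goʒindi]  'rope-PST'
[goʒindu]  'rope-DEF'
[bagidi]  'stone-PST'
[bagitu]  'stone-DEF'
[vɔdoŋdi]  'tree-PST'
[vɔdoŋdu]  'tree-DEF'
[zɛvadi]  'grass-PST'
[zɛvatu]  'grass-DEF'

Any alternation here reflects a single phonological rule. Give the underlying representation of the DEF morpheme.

The DEF suffix surfaces as [-du] and [-tu], depending on the final segment of the stem.
By contrast the PST suffix keeps its initial [d] throughout — that segment must be underlying.
So the underlying form is /-tu/, and voiceless stops become voiced after a nasal.

/-tu/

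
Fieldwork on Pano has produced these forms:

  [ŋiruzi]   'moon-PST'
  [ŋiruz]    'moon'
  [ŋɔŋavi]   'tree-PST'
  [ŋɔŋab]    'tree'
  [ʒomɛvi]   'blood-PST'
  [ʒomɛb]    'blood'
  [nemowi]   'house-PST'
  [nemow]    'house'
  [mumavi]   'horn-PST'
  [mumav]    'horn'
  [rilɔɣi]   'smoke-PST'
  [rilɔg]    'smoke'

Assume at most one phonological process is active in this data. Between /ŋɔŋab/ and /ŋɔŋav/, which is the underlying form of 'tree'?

/ŋɔŋab/

The root 'tree' surfaces as [ŋɔŋavi] and [ŋɔŋab], with a stem-final [v] ~ [b] alternation.
The stem 'horn' ([mumavi], [mumav]) shows [v] unchanged in both environments, so [v] cannot be basic with [b] derived in isolation.
Therefore /b/ is basic and [v] is derived by intervocalic spirantization (voiced stops become fricatives between vowels).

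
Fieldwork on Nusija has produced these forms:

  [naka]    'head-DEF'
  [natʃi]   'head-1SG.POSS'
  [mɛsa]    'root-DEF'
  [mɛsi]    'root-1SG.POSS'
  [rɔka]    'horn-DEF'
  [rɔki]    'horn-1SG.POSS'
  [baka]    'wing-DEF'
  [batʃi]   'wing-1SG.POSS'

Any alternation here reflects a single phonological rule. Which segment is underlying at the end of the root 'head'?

'head' shows [k] ~ [tʃ] at the end of the stem ([naka] vs [natʃi]).
The stem 'horn' ([rɔka], [rɔki]) shows [k] unchanged in both environments, so [k] cannot be basic with [tʃ] derived before the 1SG.POSS suffix.
The underlying segment must be /tʃ/; palato-alveolar /tʃ/ becomes [k] when no front vowel follows, yielding [k] there.

/tʃ/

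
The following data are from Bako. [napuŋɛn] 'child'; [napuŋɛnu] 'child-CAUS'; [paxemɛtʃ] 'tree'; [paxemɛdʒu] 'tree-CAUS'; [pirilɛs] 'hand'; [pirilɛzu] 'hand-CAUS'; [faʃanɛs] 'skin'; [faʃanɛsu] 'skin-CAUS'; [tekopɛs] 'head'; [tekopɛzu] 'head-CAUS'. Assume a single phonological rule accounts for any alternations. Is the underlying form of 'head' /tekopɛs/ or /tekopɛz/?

/tekopɛz/

In [tekopɛs] and [tekopɛzu] the final segment of 'head' alternates: [s] ~ [z].
But 'skin' keeps [s] in both environments ([faʃanɛs], [faʃanɛsu]), so there is no rule changing /s/ to [z] before the CAUS suffix.
So /z/ is underlying, and a rule of word-final obstruent devoicing — voiced obstruents become voiceless word-finally — gives [s].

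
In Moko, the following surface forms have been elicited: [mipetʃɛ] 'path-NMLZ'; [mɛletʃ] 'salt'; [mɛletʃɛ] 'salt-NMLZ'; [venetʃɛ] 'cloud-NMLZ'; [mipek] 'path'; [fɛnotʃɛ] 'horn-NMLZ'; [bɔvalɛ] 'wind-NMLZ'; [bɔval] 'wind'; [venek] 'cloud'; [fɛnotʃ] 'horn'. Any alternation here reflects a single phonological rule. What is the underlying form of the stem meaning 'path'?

The root 'path' surfaces as [mipek] and [mipetʃɛ], with a stem-final [k] ~ [tʃ] alternation.
The stem 'horn' ([fɛnotʃ], [fɛnotʃɛ]) shows [tʃ] unchanged in both environments, so [tʃ] cannot be basic with [k] derived in isolation.
The underlying segment must be /k/; /k/ becomes palato-alveolar [tʃ] before a front vowel, yielding [tʃ] there.

/mipek/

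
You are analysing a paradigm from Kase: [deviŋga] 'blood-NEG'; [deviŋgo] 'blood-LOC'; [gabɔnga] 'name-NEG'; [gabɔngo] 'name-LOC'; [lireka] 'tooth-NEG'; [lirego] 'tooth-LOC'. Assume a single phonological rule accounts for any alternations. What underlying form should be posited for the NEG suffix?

The NEG morpheme has two allomorphs, [-ga] and [-ka].
The LOC suffix, which begins with [g], is invariant after every stem; so [g] is not altered by any rule here.
So the underlying form is /-ka/, and voiceless stops become voiced after a nasal.

/-ka/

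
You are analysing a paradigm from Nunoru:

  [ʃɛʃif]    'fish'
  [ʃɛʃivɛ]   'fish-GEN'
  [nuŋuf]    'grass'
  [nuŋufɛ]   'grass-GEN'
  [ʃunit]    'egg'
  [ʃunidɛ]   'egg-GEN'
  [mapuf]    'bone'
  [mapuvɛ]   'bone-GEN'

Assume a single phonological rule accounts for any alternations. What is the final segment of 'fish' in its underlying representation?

/v/

The stem for 'fish' ends in [f] in [ʃɛʃif] but [v] in [ʃɛʃivɛ].
The stem 'grass' ([nuŋuf], [nuŋufɛ]) shows [f] unchanged in both environments, so [f] cannot be basic with [v] derived before the GEN suffix.
The alternation reflects word-final obstruent devoicing: voiced obstruents become voiceless word-finally. /v/ is underlying.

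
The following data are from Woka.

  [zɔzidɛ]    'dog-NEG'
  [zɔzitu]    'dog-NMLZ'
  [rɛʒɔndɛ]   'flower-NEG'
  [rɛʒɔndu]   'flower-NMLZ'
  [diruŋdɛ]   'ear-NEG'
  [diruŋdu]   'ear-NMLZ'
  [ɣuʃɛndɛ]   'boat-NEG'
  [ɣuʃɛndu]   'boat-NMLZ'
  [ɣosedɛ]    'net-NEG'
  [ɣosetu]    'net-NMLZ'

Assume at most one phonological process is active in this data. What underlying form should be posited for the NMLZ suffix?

The NMLZ morpheme has two allomorphs, [-du] and [-tu].
By contrast the NEG suffix keeps its initial [d] throughout — that segment must be underlying.
The NMLZ suffix is therefore /-tu/ underlyingly, with post-nasal voicing: voiceless stops become voiced after a nasal.

/-tu/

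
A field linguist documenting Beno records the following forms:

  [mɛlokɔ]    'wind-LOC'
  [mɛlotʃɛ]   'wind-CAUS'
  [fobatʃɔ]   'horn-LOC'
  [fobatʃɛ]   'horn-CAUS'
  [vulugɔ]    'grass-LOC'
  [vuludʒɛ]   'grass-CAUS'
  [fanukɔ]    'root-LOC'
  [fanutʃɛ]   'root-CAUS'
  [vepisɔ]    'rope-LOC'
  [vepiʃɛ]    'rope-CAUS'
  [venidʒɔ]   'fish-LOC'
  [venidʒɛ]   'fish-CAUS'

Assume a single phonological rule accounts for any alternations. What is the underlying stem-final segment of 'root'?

/k/

In [fanukɔ] and [fanutʃɛ] the final segment of 'root' alternates: [k] ~ [tʃ].
If /tʃ/ were underlying and a rule turned it into [k] before the LOC suffix, 'horn' would also alternate; but it has [tʃ] in both [fobatʃɔ] and [fobatʃɛ].
So /k/ is underlying, and a rule of palatalization before a front vowel — /k/, /g/ and /s/ become palato-alveolar [tʃ], [dʒ] and [ʃ] before a front vowel — gives [tʃ].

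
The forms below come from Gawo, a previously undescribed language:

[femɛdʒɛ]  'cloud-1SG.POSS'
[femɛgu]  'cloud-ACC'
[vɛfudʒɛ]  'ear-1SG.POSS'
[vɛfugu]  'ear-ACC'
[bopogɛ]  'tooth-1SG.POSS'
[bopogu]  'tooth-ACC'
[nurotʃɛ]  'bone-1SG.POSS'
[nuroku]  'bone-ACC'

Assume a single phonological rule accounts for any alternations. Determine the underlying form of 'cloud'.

/femɛdʒ/

The stem for 'cloud' ends in [dʒ] in [femɛdʒɛ] but [g] in [femɛgu].
Compare 'tooth', with invariant [g] in [bopogɛ] and [bopogu]: an analysis with underlying /g/ and a rule producing [dʒ] before the 1SG.POSS suffix would wrongly predict alternation here too.
So /dʒ/ is underlying, and a rule of depalatalization — palato-alveolar /tʃ/ and /dʒ/ become [k] and [g] when no front vowel follows — gives [g].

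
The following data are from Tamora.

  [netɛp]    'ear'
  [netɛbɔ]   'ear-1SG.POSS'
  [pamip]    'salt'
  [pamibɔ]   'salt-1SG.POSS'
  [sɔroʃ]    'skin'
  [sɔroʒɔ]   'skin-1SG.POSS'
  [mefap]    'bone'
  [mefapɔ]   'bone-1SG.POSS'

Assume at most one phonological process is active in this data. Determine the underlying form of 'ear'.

/netɛb/

'ear' shows [p] ~ [b] at the end of the stem ([netɛp] vs [netɛbɔ]).
Compare 'bone', with invariant [p] in [mefap] and [mefapɔ]: an analysis with underlying /p/ and a rule producing [b] before the 1SG.POSS suffix would wrongly predict alternation here too.
Therefore /b/ is basic and [p] is derived by word-final obstruent devoicing (voiced obstruents become voiceless word-finally).
So 'ear' = /netɛb/.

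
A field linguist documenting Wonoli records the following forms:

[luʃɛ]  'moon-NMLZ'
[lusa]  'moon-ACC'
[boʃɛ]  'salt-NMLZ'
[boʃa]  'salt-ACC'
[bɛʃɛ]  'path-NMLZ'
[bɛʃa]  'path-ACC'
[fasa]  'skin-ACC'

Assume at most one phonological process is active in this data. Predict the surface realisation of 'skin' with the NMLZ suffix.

[faʃɛ]

The stem for 'moon' ends in [ʃ] in [luʃɛ] but [s] in [lusa].
Compare 'path', with invariant [ʃ] in [bɛʃɛ] and [bɛʃa]: an analysis with underlying /ʃ/ and a rule producing [s] before the ACC suffix would wrongly predict alternation here too.
So /s/ is underlying, and a rule of palatalization before a front vowel — /s/ becomes palato-alveolar [ʃ] before a front vowel — gives [ʃ].
The one attested form of 'skin', [fasa], shows underlying /fas/. Applying the same rule before a front vowel gives [faʃɛ].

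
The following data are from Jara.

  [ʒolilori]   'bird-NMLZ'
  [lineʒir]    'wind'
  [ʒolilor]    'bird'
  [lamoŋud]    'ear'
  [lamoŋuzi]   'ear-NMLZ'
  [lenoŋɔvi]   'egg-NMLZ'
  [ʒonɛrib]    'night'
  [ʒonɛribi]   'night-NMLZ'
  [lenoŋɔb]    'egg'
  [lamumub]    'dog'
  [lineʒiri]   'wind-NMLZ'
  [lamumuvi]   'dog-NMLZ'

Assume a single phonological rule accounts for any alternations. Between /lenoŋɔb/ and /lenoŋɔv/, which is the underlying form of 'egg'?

/lenoŋɔv/

In [lenoŋɔb] and [lenoŋɔvi] the final segment of 'egg' alternates: [b] ~ [v].
But 'night' keeps [b] in both environments ([ʒonɛrib], [ʒonɛribi]), so there is no rule changing /b/ to [v] before the NMLZ suffix.
So /v/ is underlying, and a rule of word-final hardening — voiced fricatives become stops word-finally — gives [b].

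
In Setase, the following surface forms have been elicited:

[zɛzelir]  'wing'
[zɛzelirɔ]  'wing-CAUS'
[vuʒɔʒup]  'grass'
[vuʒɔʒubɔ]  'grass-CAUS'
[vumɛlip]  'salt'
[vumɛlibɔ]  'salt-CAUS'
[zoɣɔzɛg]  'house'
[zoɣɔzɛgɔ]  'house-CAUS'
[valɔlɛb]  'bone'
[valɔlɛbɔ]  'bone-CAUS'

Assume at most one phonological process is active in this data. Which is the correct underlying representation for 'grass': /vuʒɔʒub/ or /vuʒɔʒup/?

/vuʒɔʒup/

The root 'grass' surfaces as [vuʒɔʒup] and [vuʒɔʒubɔ], with a stem-final [p] ~ [b] alternation.
But 'bone' keeps [b] in both environments ([valɔlɛb], [valɔlɛbɔ]), so there is no rule changing /b/ to [p] in isolation.
Therefore /p/ is basic and [b] is derived by intervocalic voicing (voiceless stops become voiced between vowels).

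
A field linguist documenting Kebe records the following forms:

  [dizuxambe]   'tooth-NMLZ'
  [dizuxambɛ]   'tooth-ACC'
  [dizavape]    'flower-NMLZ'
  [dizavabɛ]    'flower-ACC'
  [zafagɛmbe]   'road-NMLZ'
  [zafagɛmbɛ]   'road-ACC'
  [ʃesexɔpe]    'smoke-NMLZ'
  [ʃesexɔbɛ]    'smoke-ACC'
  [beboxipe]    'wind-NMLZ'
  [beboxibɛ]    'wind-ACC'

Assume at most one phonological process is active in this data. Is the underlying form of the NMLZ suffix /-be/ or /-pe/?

/-pe/

The NMLZ morpheme has two allomorphs, [-be] and [-pe].
By contrast the ACC suffix keeps its initial [b] throughout — that segment must be underlying.
The NMLZ suffix is therefore /-pe/ underlyingly, with post-nasal voicing: voiceless stops become voiced after a nasal.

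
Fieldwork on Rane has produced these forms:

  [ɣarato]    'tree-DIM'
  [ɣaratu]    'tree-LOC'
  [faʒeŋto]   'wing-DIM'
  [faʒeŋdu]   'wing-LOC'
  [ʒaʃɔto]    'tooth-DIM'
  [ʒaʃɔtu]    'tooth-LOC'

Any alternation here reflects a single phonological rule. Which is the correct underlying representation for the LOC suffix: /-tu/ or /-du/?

The LOC morpheme has two allomorphs, [-du] and [-tu].
By contrast the DIM suffix keeps its initial [t] throughout — that segment must be underlying.
The LOC suffix is therefore /-du/ underlyingly, with post-vocalic devoicing: voiced stops become voiceless after a vowel.

/-du/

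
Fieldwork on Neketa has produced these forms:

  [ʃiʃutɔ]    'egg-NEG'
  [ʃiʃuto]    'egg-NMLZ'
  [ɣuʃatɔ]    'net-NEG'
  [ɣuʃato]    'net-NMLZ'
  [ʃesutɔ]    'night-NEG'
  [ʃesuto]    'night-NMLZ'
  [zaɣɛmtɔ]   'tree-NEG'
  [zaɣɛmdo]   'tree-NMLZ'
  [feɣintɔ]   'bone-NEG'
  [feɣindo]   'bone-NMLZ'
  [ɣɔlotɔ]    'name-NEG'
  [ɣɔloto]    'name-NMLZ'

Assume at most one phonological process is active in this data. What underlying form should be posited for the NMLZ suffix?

The NMLZ morpheme has two allomorphs, [-do] and [-to].
By contrast the NEG suffix keeps its initial [t] throughout — that segment must be underlying.
So the underlying form is /-do/, and voiced stops become voiceless after a vowel.

/-do/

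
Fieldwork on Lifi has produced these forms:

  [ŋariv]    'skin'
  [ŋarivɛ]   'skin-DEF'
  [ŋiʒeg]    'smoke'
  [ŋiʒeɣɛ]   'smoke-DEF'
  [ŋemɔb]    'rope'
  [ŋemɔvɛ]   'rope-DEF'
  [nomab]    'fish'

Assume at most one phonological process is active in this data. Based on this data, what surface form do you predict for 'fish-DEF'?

The root 'rope' surfaces as [ŋemɔb] and [ŋemɔvɛ], with a stem-final [b] ~ [v] alternation.
If /v/ were underlying and a rule turned it into [b] in isolation, 'skin' would also alternate; but it has [v] in both [ŋariv] and [ŋarivɛ].
The underlying segment must be /b/; voiced stops become fricatives between vowels, yielding [v] there.
From [nomab] the stem 'fish' is /nomab/; between vowels this yields [nomavɛ].

[nomavɛ]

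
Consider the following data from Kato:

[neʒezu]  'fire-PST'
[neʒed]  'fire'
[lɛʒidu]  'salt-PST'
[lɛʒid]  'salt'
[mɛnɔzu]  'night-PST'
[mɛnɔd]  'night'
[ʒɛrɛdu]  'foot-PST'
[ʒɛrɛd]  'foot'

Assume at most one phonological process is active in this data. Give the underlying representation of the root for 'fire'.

The root 'fire' surfaces as [neʒezu] and [neʒed], with a stem-final [z] ~ [d] alternation.
The stem 'salt' ([lɛʒidu], [lɛʒid]) shows [d] unchanged in both environments, so [d] cannot be basic with [z] derived before the PST suffix.
Therefore /z/ is basic and [d] is derived by word-final hardening (voiced fricatives become stops word-finally).

/neʒez/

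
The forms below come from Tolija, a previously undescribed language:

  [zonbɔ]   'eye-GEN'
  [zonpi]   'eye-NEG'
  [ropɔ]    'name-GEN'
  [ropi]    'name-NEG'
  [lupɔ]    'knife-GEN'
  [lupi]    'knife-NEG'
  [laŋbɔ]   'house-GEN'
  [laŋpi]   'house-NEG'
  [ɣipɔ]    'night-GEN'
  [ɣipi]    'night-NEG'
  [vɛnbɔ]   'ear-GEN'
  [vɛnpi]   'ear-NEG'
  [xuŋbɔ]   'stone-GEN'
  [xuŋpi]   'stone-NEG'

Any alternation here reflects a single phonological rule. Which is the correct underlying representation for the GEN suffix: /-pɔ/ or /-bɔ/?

The GEN suffix surfaces as [-bɔ] and [-pɔ], depending on the final segment of the stem.
The NEG suffix, which begins with [p], is invariant after every stem; so [p] is not altered by any rule here.
The GEN suffix is therefore /-bɔ/ underlyingly, with post-vocalic devoicing: voiced stops become voiceless after a vowel.

/-bɔ/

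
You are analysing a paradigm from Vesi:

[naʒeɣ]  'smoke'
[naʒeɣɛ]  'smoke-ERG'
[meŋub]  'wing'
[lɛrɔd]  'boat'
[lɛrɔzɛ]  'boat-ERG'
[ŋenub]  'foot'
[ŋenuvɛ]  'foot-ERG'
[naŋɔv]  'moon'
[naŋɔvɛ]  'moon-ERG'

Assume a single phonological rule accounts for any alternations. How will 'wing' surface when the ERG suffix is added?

In [ŋenub] and [ŋenuvɛ] the final segment of 'foot' alternates: [b] ~ [v].
The stem 'moon' ([naŋɔv], [naŋɔvɛ]) shows [v] unchanged in both environments, so [v] cannot be basic with [b] derived in isolation.
The underlying segment must be /b/; voiced stops become fricatives between vowels, yielding [v] there.
From [meŋub] the stem 'wing' is /meŋub/; between vowels this yields [meŋuvɛ].

[meŋuvɛ]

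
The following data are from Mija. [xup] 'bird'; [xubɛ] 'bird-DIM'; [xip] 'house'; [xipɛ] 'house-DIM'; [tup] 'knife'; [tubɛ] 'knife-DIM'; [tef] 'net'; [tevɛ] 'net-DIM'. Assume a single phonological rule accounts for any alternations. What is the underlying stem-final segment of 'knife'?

/b/

'knife' shows [p] ~ [b] at the end of the stem ([tup] vs [tubɛ]).
If /p/ were underlying and a rule turned it into [b] before the DIM suffix, 'house' would also alternate; but it has [p] in both [xip] and [xipɛ].
The underlying segment must be /b/; voiced obstruents become voiceless word-finally, yielding [p] there.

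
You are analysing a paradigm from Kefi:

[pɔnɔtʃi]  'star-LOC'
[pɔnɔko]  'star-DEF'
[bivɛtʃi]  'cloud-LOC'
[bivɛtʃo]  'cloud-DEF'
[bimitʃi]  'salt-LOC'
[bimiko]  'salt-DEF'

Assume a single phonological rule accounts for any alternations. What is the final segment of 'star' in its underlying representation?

'star' shows [tʃ] ~ [k] at the end of the stem ([pɔnɔtʃi] vs [pɔnɔko]).
But 'cloud' keeps [tʃ] in both environments ([bivɛtʃi], [bivɛtʃo]), so there is no rule changing /tʃ/ to [k] before the DEF suffix.
Therefore /k/ is basic and [tʃ] is derived by palatalization before a front vowel (/k/ becomes palato-alveolar [tʃ] before a front vowel).

/k/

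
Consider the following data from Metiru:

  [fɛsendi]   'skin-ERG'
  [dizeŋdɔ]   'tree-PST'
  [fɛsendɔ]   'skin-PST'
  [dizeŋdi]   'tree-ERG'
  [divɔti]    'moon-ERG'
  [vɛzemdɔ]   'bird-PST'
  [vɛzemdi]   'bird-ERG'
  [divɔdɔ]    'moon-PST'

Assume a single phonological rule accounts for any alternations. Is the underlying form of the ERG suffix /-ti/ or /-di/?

/-ti/

The ERG morpheme has two allomorphs, [-di] and [-ti].
By contrast the PST suffix keeps its initial [d] throughout — that segment must be underlying.
The ERG suffix is therefore /-ti/ underlyingly, with post-nasal voicing: voiceless stops become voiced after a nasal.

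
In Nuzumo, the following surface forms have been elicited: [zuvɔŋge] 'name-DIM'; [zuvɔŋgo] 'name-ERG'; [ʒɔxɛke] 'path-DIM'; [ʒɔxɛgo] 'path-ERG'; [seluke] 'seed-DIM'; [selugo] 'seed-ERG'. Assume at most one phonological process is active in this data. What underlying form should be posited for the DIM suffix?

The DIM suffix surfaces as [-ge] and [-ke], depending on the final segment of the stem.
By contrast the ERG suffix keeps its initial [g] throughout — that segment must be underlying.
The DIM suffix is therefore /-ke/ underlyingly, with post-nasal voicing: voiceless stops become voiced after a nasal.

/-ke/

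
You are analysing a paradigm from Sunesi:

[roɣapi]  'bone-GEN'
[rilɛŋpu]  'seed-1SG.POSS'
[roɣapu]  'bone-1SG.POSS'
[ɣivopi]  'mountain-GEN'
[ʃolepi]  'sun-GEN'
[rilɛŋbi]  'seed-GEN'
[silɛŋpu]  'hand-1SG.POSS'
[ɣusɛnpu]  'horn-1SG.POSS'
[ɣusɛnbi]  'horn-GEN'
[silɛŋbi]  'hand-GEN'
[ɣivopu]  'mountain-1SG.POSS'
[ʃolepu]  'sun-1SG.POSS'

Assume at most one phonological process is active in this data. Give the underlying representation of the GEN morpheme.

/-bi/

The GEN suffix surfaces as [-bi] and [-pi], depending on the final segment of the stem.
The 1SG.POSS suffix, which begins with [p], is invariant after every stem; so [p] is not altered by any rule here.
So the underlying form is /-bi/, and voiced stops become voiceless after a vowel.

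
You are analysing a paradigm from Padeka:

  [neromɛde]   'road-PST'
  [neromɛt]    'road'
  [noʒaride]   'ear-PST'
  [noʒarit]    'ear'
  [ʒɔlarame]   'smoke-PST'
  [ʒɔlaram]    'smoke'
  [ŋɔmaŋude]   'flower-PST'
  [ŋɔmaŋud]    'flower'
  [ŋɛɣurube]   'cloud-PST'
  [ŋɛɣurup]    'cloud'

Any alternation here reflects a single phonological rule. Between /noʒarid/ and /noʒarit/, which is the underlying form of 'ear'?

/noʒarit/

'ear' shows [d] ~ [t] at the end of the stem ([noʒaride] vs [noʒarit]).
The stem 'flower' ([ŋɔmaŋude], [ŋɔmaŋud]) shows [d] unchanged in both environments, so [d] cannot be basic with [t] derived in isolation.
Therefore /t/ is basic and [d] is derived by intervocalic voicing (voiceless stops become voiced between vowels).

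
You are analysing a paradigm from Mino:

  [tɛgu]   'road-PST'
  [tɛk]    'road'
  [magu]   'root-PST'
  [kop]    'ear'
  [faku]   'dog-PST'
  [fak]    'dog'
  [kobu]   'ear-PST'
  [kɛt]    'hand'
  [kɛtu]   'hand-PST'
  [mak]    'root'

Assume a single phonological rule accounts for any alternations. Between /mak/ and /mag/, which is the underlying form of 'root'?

The root 'root' surfaces as [magu] and [mak], with a stem-final [g] ~ [k] alternation.
Compare 'dog', with invariant [k] in [faku] and [fak]: an analysis with underlying /k/ and a rule producing [g] before the PST suffix would wrongly predict alternation here too.
So /g/ is underlying, and a rule of word-final obstruent devoicing — voiced obstruents become voiceless word-finally — gives [k].

/mag/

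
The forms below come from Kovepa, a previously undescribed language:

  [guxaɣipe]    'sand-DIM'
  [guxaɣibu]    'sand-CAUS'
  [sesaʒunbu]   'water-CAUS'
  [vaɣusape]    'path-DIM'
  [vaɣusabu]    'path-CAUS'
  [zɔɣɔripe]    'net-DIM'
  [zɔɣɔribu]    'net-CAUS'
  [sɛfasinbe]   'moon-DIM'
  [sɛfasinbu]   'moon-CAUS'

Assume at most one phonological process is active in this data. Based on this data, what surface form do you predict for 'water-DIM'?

[sesaʒunbe]

The DIM morpheme has two allomorphs, [-be] and [-pe].
By contrast the CAUS suffix keeps its initial [b] throughout — that segment must be underlying.
The DIM suffix is therefore /-pe/ underlyingly, with post-nasal voicing: voiceless stops become voiced after a nasal.
After 'water', which ends in a nasal, the suffix surfaces as [-be], giving [sesaʒunbe].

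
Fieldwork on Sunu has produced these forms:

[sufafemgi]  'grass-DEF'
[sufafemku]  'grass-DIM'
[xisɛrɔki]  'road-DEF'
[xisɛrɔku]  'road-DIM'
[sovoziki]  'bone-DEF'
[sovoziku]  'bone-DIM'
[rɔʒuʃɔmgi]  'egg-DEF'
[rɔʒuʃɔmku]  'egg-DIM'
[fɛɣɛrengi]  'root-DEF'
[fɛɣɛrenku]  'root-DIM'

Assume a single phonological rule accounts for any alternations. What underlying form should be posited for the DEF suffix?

/-gi/

The DEF suffix surfaces as [-gi] and [-ki], depending on the final segment of the stem.
By contrast the DIM suffix keeps its initial [k] throughout — that segment must be underlying.
So the underlying form is /-gi/, and voiced stops become voiceless after a vowel.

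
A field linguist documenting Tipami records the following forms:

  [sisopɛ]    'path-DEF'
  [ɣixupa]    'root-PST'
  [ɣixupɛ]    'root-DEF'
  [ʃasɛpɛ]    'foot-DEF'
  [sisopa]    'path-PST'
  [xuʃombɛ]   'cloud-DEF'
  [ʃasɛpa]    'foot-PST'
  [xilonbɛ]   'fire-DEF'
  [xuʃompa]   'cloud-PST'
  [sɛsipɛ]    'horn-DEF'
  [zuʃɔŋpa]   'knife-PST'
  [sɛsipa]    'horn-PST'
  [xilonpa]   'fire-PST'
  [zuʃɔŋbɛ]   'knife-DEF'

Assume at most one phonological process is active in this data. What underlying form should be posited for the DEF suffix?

/-bɛ/

The DEF suffix surfaces as [-bɛ] and [-pɛ], depending on the final segment of the stem.
The PST suffix, which begins with [p], is invariant after every stem; so [p] is not altered by any rule here.
The DEF suffix is therefore /-bɛ/ underlyingly, with post-vocalic devoicing: voiced stops become voiceless after a vowel.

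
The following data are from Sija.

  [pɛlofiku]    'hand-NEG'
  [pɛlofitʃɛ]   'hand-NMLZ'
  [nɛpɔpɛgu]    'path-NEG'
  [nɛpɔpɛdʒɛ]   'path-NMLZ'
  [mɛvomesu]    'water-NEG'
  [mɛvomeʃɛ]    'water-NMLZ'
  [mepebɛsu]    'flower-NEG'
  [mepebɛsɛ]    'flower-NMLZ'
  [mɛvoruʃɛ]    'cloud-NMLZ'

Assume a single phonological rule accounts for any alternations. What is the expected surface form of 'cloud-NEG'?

In [mɛvomesu] and [mɛvomeʃɛ] the final segment of 'water' alternates: [s] ~ [ʃ].
But 'flower' keeps [s] in both environments ([mepebɛsu], [mepebɛsɛ]), so there is no rule changing /s/ to [ʃ] before the NMLZ suffix.
The alternation reflects depalatalization: palato-alveolar /tʃ/, /dʒ/ and /ʃ/ become [k], [g] and [s] when no front vowel follows. /ʃ/ is underlying.
From [mɛvoruʃɛ] the stem 'cloud' is /mɛvoruʃ/; when no front vowel follows this yields [mɛvorusu].

[mɛvorusu]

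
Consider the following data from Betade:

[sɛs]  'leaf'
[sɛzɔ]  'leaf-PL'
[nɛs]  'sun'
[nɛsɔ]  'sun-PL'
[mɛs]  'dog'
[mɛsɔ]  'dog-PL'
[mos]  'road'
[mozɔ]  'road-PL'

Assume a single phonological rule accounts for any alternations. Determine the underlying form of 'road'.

/moz/

The root 'road' surfaces as [mos] and [mozɔ], with a stem-final [s] ~ [z] alternation.
If /s/ were underlying and a rule turned it into [z] before the PL suffix, 'dog' would also alternate; but it has [s] in both [mɛs] and [mɛsɔ].
The underlying segment must be /z/; voiced obstruents become voiceless word-finally, yielding [s] there.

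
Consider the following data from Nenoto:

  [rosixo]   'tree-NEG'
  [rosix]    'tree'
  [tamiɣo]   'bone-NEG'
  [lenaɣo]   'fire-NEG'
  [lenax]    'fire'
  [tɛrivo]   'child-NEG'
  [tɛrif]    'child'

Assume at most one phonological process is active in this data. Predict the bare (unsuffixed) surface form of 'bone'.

[tamix]

'fire' shows [ɣ] ~ [x] at the end of the stem ([lenaɣo] vs [lenax]).
The stem 'tree' ([rosixo], [rosix]) shows [x] unchanged in both environments, so [x] cannot be basic with [ɣ] derived before the NEG suffix.
The underlying segment must be /ɣ/; voiced obstruents become voiceless word-finally, yielding [x] there.
The one attested form of 'bone', [tamiɣo], shows underlying /tamiɣ/. Applying the same rule word-finally gives [tamix].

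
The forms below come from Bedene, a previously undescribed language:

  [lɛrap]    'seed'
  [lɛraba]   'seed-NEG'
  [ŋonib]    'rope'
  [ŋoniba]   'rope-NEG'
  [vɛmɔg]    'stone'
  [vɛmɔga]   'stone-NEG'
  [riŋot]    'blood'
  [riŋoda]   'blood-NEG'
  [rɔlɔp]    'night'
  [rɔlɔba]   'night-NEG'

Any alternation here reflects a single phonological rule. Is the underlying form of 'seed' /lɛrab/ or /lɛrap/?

The stem for 'seed' ends in [p] in [lɛrap] but [b] in [lɛraba].
Compare 'rope', with invariant [b] in [ŋonib] and [ŋoniba]: an analysis with underlying /b/ and a rule producing [p] in isolation would wrongly predict alternation here too.
So /p/ is underlying, and a rule of intervocalic voicing — voiceless stops become voiced between vowels — gives [b].

/lɛrap/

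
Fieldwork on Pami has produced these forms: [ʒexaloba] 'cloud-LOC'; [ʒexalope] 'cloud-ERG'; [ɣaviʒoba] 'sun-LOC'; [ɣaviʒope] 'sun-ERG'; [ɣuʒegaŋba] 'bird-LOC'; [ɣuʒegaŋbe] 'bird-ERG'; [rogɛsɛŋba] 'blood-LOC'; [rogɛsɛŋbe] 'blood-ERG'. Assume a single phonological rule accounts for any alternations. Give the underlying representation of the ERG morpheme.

/-pe/

The ERG morpheme has two allomorphs, [-be] and [-pe].
By contrast the LOC suffix keeps its initial [b] throughout — that segment must be underlying.
The ERG suffix is therefore /-pe/ underlyingly, with post-nasal voicing: voiceless stops become voiced after a nasal.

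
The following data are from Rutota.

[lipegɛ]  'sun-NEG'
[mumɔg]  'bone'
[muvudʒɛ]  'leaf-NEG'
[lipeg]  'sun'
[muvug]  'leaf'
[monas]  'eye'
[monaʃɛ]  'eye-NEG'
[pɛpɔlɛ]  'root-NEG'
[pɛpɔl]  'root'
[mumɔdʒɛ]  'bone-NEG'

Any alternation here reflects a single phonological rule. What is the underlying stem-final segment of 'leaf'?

/dʒ/

The root 'leaf' surfaces as [muvug] and [muvudʒɛ], with a stem-final [g] ~ [dʒ] alternation.
But 'sun' keeps [g] in both environments ([lipeg], [lipegɛ]), so there is no rule changing /g/ to [dʒ] before the NEG suffix.
The alternation reflects depalatalization: palato-alveolar /dʒ/ and /ʃ/ become [g] and [s] when no front vowel follows. /dʒ/ is underlying.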